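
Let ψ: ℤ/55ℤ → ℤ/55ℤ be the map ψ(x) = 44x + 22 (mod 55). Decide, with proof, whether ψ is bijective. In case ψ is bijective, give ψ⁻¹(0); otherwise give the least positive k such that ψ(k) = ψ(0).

Recall that ψ is injective if ψ(x_1) = ψ(x_2) implies x_1 = x_2.
We have gcd(44, 55) = 11 > 1. Taking x_1 = 0 and x_2 = 5: ψ(0) = 22 and ψ(5) = 44·5 + 22 = 242 ≡ 22 (mod 55).
So ψ(0) = ψ(5) while 0 ≠ 5, thus ψ is not injective, hence not bijective.
Since ψ is not bijective, we find the least positive k with ψ(k) = ψ(0): this means 44k ≡ 0 (mod 55), i.e. 55 ∣ 44k. Since gcd(44, 55) = 11, dividing through by 11 this holds exactly when 5 ∣ 4k, and as gcd(4, 5) = 1, exactly when 5 ∣ k.
The smallest positive such k is 5.

5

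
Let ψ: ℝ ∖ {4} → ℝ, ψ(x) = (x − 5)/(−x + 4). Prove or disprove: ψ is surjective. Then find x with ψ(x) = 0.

If ψ(x) = −1, cross-multiplying gives −1(x − 5) = 1(−x + 4), which simplifies to 5 = 4 — false.  So −1 has no preimage and ψ is not surjective.
Solving ψ(x) = 0: cross-multiplying gives x − 5 = 0(−x + 4), which rearranges to 1x = 5, so x = 5.

5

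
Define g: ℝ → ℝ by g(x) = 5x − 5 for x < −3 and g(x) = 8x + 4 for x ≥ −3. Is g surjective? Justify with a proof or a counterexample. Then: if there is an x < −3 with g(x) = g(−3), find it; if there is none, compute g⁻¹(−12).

Both pieces are strictly increasing (slopes 5 and 8), so each is injective on its own interval.
The left piece maps (−∞, −3) onto (−∞, −20); the right piece maps [−3, ∞) onto [−20, ∞).
These images together cover ℝ, so g is surjective.
Because the two images are disjoint, no x < −3 has g(x) = g(−3), so we compute g⁻¹(−12): −12 lies in [−20, ∞), so solve 8x + 4 = −12: x = (−12 − 4)/8 = −2.

-2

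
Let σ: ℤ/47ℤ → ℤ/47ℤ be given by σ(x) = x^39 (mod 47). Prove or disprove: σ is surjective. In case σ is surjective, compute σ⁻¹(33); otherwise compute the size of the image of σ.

Since 47 is prime, the nonzero elements of ℤ/47ℤ form a cyclic group of order 46.
As gcd(39, 46) = 1, raising to the 39th power is a bijection on this group: if u^39 ≡ v^39 then (uv^{−1})^39 = 1, and the only element of order dividing gcd(39, 46) = 1 is 1, so u = v.
With σ(0) = 0 this makes σ injective on all of ℤ/47ℤ, hence bijective (finite equal-size domain and codomain). In particular σ is surjective.
Since σ is surjective, we find the preimage of 33. The inverse of x ↦ x^39 on (ℤ/47ℤ)^× is x ↦ x^13, because 39·13 = 507 = 11·46 + 1 ≡ 1 (mod 46) and x^{46} = 1 for x ≠ 0 (Fermat). So σ⁻¹(33) = 33^13 mod 47.
Repeated squaring mod 47: 33^1 ≡ 33, 33^2 ≡ 33² = 1089 ≡ 8, 33^4 ≡ 8² = 64 ≡ 17, 33^8 ≡ 17² = 289 ≡ 7. Since 13 = 8 + 4 + 1, 33^13 ≡ 7·17·33: 7·17 = 119 ≡ 25, then 25·33 = 825 ≡ 26. So 33^13 ≡ 26 (mod 47).
Hence σ⁻¹(33) = 26.

26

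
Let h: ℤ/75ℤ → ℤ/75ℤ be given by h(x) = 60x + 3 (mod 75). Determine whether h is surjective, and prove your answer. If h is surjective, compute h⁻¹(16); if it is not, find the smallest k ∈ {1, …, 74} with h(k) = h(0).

Recall that surjectivity means every element of the codomain has a preimage under h.
Since gcd(60, 75) = 15, we have 60x ≡ 0 (mod 15) for all x, so h(x) ≡ 3 (mod 15).
But 0 ≢ 3 (mod 15), so 0 ∈ ℤ/75ℤ has no preimage. Therefore h is not surjective.
Since h is not surjective, we find the least positive k with h(k) = h(0): this means 60k ≡ 0 (mod 75), i.e. 75 ∣ 60k. Since gcd(60, 75) = 15, dividing through by 15 this holds exactly when 5 ∣ 4k, and as gcd(4, 5) = 1, exactly when 5 ∣ k.
The smallest positive such k is 5.

5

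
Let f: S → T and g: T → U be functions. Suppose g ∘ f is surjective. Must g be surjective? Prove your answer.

Let c ∈ U. Since g ∘ f is surjective, some a ∈ S has g(f(a)) = c. Then b = f(a) ∈ T satisfies g(b) = c. So g is surjective.

surjective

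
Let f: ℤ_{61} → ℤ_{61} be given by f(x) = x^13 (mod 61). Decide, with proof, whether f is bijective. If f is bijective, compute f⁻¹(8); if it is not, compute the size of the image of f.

Since 61 is prime, the nonzero elements of ℤ_{61} form a cyclic group of order 60.
As gcd(13, 60) = 1, raising to the 13th power is a bijection on this group: if s^13 ≡ t^13 then (st^{−1})^13 = 1, and the only element of order dividing gcd(13, 60) = 1 is 1, so s = t.
With f(0) = 0 this makes f injective on all of ℤ_{61}, hence bijective (finite equal-size domain and codomain). In particular f is bijective.
Since f is bijective, we find the preimage of 8. The inverse of x ↦ x^13 on (ℤ_{61})^× is x ↦ x^37, because 13·37 = 481 = 8·60 + 1 ≡ 1 (mod 60) and x^{60} = 1 for x ≠ 0 (Fermat). So f⁻¹(8) = 8^37 mod 61.
Repeated squaring mod 61: 8^1 ≡ 8, 8^2 ≡ 8² = 64 ≡ 3, 8^4 ≡ 3² = 9, 8^8 ≡ 9² = 81 ≡ 20, 8^16 ≡ 20² = 400 ≡ 34, 8^32 ≡ 34² = 1156 ≡ 58. Since 37 = 32 + 4 + 1, 8^37 ≡ 58·9·8: 58·9 = 522 ≡ 34, then 34·8 = 272 ≡ 28. So 8^37 ≡ 28 (mod 61).
Hence f⁻¹(8) = 28.

28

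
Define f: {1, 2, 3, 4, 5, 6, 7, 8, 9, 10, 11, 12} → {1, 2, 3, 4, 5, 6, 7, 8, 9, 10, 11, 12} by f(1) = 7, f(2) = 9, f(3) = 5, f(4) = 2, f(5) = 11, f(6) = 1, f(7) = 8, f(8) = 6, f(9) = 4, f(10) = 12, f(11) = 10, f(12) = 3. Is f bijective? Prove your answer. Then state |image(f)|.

The values 7, 9, 5, 2, 11, 1, 8, 6, 4, 12, 10, 3 are a permutation of {1, 2, 3, 4, 5, 6, 7, 8, 9, 10, 11, 12}: each element appears exactly once.
So f is injective and surjective, hence bijective.
The image of f is {1, 2, 3, 4, 5, 6, 7, 8, 9, 10, 11, 12}, which has 12 elements.

12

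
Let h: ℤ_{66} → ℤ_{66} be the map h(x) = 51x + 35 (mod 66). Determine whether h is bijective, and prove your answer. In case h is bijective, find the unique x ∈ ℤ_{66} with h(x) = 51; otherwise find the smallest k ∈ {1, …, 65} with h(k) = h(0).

22

We have gcd(51, 66) = 3 > 1. Taking a = 0 and b = 22: h(0) = 35 and h(22) = 51·22 + 35 = 1157 ≡ 35 (mod 66).
So h(0) = h(22) while 0 ≠ 22, therefore h is not injective, hence not bijective.
Since h is not bijective, we find the least positive k with h(k) = h(0): this means 51k ≡ 0 (mod 66), i.e. 66 ∣ 51k. Since gcd(51, 66) = 3, dividing through by 3 this holds exactly when 22 ∣ 17k, and as gcd(17, 22) = 1, exactly when 22 ∣ k.
The smallest positive such k is 22.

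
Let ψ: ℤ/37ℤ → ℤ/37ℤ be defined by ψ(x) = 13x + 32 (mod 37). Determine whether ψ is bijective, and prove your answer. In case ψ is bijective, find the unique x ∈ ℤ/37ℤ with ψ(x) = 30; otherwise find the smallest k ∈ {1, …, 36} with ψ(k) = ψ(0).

If ψ(a) = ψ(b), then 13a ≡ 13b (mod 37). Because gcd(13, 37) = 1, we may cancel 13 to get a ≡ b (mod 37).
We now compute 13⁻¹ mod 37 explicitly. Euclid's algorithm: 37 = 2·13 + 11, 13 = 1·11 + 2, 11 = 5·2 + 1; back-substituting gives 1 = 20·13 − 7·37, so 13⁻¹ ≡ 20 (mod 37).
For any y ∈ ℤ/37ℤ, x = 20(y − 32) mod 37 satisfies ψ(x) = 13·20(y − 32) + 32 ≡ y (since 13·20 ≡ 1 mod 37). So every y has a preimage.
Thus ψ is bijective.
Since ψ is bijective, we compute ψ⁻¹(30): solve 13x + 32 ≡ 30 (mod 37), i.e. 13x ≡ 35 (mod 37).
Multiplying by 13⁻¹ = 20 gives x ≡ 20·35 = 700 = 18·37 + 34 ≡ 34 (mod 37).
Check: ψ(34) = 13·34 + 32 = 474 = 12·37 + 30 ≡ 30 (mod 37).

34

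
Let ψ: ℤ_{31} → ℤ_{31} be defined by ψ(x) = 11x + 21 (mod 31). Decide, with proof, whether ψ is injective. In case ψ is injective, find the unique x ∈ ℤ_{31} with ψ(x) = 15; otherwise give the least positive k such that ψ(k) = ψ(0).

Recall: ψ is injective if ψ(s) = ψ(t) implies s = t.
If ψ(s) = ψ(t), then 11s ≡ 11t (mod 31). Because gcd(11, 31) = 1, we may cancel 11 to get s ≡ t (mod 31).
Therefore ψ is injective.
We now compute 11⁻¹ mod 31 explicitly. Euclid's algorithm: 31 = 2·11 + 9, 11 = 1·9 + 2, 9 = 4·2 + 1; back-substituting gives 1 = 17·11 − 6·31, so 11⁻¹ ≡ 17 (mod 31).
Since ψ is injective, we find ψ⁻¹(15): we need 11x ≡ 15 − 21 ≡ 25 (mod 31). Using 11⁻¹ = 17: x ≡ 17·25 = 425 = 13·31 + 22, so x = 22.
Check: ψ(22) = 11·22 + 21 = 263 = 8·31 + 15 ≡ 15 (mod 31).

22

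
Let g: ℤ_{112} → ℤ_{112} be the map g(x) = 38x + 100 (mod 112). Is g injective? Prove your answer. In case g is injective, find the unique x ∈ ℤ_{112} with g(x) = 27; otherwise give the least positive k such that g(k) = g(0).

56

We have gcd(38, 112) = 2 > 1. Taking x_1 = 0 and x_2 = 56: g(0) = 100 and g(56) = 38·56 + 100 = 2228 ≡ 100 (mod 112).
So g(0) = g(56) while 0 ≠ 56, so g is not injective.
Since g is not injective, we find the least positive k with g(k) = g(0): this means 38k ≡ 0 (mod 112), i.e. 112 ∣ 38k. Since gcd(38, 112) = 2, dividing through by 2 this holds exactly when 56 ∣ 19k, and as gcd(19, 56) = 1, exactly when 56 ∣ k.
The smallest positive such k is 56.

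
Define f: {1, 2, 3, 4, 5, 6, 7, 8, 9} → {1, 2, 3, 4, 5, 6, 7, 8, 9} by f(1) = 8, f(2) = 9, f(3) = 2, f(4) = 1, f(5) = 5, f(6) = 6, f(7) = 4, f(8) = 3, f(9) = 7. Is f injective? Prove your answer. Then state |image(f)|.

The values f(1), …, f(9) are 8, 9, 2, 1, 5, 6, 4, 3, 7 — all distinct.
So f(a) = f(b) only when a = b, and f is injective.
The image of f is {1, 2, 3, 4, 5, 6, 7, 8, 9}, which has 9 elements.

9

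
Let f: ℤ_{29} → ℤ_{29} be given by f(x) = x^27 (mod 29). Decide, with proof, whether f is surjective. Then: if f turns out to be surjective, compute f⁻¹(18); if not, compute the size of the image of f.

Since 29 is prime, the nonzero elements of ℤ_{29} form a cyclic group of order 28.
As gcd(27, 28) = 1, raising to the 27th power is a bijection on this group: if x_1^27 ≡ x_2^27 then (x_1x_2^{−1})^27 = 1, and the only element of order dividing gcd(27, 28) = 1 is 1, so x_1 = x_2.
With f(0) = 0 this makes f injective on all of ℤ_{29}, hence bijective (finite equal-size domain and codomain). In particular f is surjective.
Since f is surjective, we find the preimage of 18. The inverse of x ↦ x^27 on (ℤ_{29})^× is x ↦ x^27, because 27·27 = 729 = 26·28 + 1 ≡ 1 (mod 28) and x^{28} = 1 for x ≠ 0 (Fermat). So f⁻¹(18) = 18^27 mod 29.
Repeated squaring mod 29: 18^1 ≡ 18, 18^2 ≡ 18² = 324 ≡ 5, 18^4 ≡ 5² = 25, 18^8 ≡ 25² = 625 ≡ 16, 18^16 ≡ 16² = 256 ≡ 24. Since 27 = 16 + 8 + 2 + 1, 18^27 ≡ 24·16·5·18: 24·16 = 384 ≡ 7, then 7·5 = 35 ≡ 6, then 6·18 = 108 ≡ 21. So 18^27 ≡ 21 (mod 29).
Hence f⁻¹(18) = 21.

21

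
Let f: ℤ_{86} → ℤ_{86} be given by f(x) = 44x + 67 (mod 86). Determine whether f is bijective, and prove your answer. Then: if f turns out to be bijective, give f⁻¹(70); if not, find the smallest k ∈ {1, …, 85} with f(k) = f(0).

We have gcd(44, 86) = 2 > 1. Taking a = 0 and b = 43: f(0) = 67 and f(43) = 44·43 + 67 = 1959 ≡ 67 (mod 86).
So f(0) = f(43) while 0 ≠ 43, thus f is not injective, hence not bijective.
Since f is not bijective, we find the least positive k with f(k) = f(0): this means 44k ≡ 0 (mod 86), i.e. 86 ∣ 44k. Since gcd(44, 86) = 2, dividing through by 2 this holds exactly when 43 ∣ 22k, and as gcd(22, 43) = 1, exactly when 43 ∣ k.
The smallest positive such k is 43.

43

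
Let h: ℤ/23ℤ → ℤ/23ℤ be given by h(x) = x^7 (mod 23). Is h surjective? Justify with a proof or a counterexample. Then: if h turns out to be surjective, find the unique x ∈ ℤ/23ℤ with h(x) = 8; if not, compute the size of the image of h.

4

Since 23 is prime, the nonzero elements of ℤ/23ℤ form a cyclic group of order 22.
As gcd(7, 22) = 1, raising to the 7th power is a bijection on this group: if a^7 ≡ b^7 then (ab^{−1})^7 = 1, and the only element of order dividing gcd(7, 22) = 1 is 1, so a = b.
With h(0) = 0 this makes h injective on all of ℤ/23ℤ, hence bijective (finite equal-size domain and codomain). In particular h is surjective.
Since h is surjective, we find the preimage of 8. The inverse of x ↦ x^7 on (ℤ/23ℤ)^× is x ↦ x^19, because 7·19 = 133 = 6·22 + 1 ≡ 1 (mod 22) and x^{22} = 1 for x ≠ 0 (Fermat). So h⁻¹(8) = 8^19 mod 23.
Repeated squaring mod 23: 8^1 ≡ 8, 8^2 ≡ 8² = 64 ≡ 18, 8^4 ≡ 18² = 324 ≡ 2, 8^8 ≡ 2² = 4, 8^16 ≡ 4² = 16. Since 19 = 16 + 2 + 1, 8^19 ≡ 16·18·8: 16·18 = 288 ≡ 12, then 12·8 = 96 ≡ 4. So 8^19 ≡ 4 (mod 23).
Hence h⁻¹(8) = 4.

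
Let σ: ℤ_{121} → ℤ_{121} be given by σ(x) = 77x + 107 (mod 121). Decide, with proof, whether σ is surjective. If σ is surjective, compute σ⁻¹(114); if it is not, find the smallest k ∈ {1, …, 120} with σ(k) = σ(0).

Recall that σ is surjective if every y in the codomain equals σ(x) for some x in the domain.
Since gcd(77, 121) = 11, we have 77x ≡ 0 (mod 11) for all x, so σ(x) ≡ 8 (mod 11).
But 0 ≢ 8 (mod 11), so 0 ∈ ℤ_{121} has no preimage. Thus σ is not surjective.
Since σ is not surjective, we find the least positive k with σ(k) = σ(0): this means 77k ≡ 0 (mod 121), i.e. 121 ∣ 77k. Since gcd(77, 121) = 11, dividing through by 11 this holds exactly when 11 ∣ 7k, and as gcd(7, 11) = 1, exactly when 11 ∣ k.
The smallest positive such k is 11.

11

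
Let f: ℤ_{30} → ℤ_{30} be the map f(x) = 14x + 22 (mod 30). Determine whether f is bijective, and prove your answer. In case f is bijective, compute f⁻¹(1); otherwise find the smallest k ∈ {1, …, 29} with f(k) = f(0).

15

We have gcd(14, 30) = 2 > 1. Taking x_1 = 0 and x_2 = 15: f(0) = 22 and f(15) = 14·15 + 22 = 232 ≡ 22 (mod 30).
So f(0) = f(15) while 0 ≠ 15, therefore f is not injective, hence not bijective.
Since f is not bijective, we find the least positive k with f(k) = f(0): this means 14k ≡ 0 (mod 30), i.e. 30 ∣ 14k. Since gcd(14, 30) = 2, dividing through by 2 this holds exactly when 15 ∣ 7k, and as gcd(7, 15) = 1, exactly when 15 ∣ k.
The smallest positive such k is 15.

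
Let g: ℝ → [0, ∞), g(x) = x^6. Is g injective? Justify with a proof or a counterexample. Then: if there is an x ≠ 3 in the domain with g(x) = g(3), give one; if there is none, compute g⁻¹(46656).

g(3) = 729 = (−3)^6 = g(−3) (since 6 is even), with 3 ≠ −3. So g is not injective.
For the follow-up, such an x exists: taking x = −3 ∈ ℝ gives g(−3) = 729 = g(3) with −3 ≠ 3.

-3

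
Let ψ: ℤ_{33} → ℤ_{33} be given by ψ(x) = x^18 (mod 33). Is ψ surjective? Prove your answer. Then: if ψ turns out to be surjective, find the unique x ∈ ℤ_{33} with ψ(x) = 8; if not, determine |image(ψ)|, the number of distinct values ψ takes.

ψ(4): Repeated squaring mod 33: 4^1 ≡ 4, 4^2 ≡ 4² = 16, 4^4 ≡ 16² = 256 ≡ 25, 4^8 ≡ 25² = 625 ≡ 31, 4^16 ≡ 31² = 961 ≡ 4. Since 18 = 16 + 2, 4^18 ≡ 4·16: 4·16 = 64 ≡ 31. So 4^18 ≡ 31 (mod 33).
ψ(7): Repeated squaring mod 33: 7^1 ≡ 7, 7^2 ≡ 7² = 49 ≡ 16, 7^4 ≡ 16² = 256 ≡ 25, 7^8 ≡ 25² = 625 ≡ 31, 7^16 ≡ 31² = 961 ≡ 4. Since 18 = 16 + 2, 7^18 ≡ 4·16: 4·16 = 64 ≡ 31. So 7^18 ≡ 31 (mod 33).
So ψ(4) = ψ(7) = 31 while 4 ≠ 7, thus ψ is not injective.
A non-injective map from the 33-element set ℤ_{33} to itself takes at most 32 distinct values, so it cannot be surjective. Therefore ψ is not surjective.
Since ψ is not surjective, we determine |image(ψ)|. Computing x^18 mod 33 for each x (by repeated squaring, reducing mod 33 at every step), the values ψ(0), ψ(1), …, ψ(32) are: 0, 1, 25, 27, 31, 4, 15, 31, 16, 3, 1, 22, 12, 25, 16, 9, 4, 4, 9, 16, 25, 12, 22, 1, 3, 16, 31, 15, 4, 31, 27, 25, 1.
The distinct values are {0, 1, 3, 4, 9, 12, 15, 16, 22, 25, 27, 31}; there are 12 of them.

12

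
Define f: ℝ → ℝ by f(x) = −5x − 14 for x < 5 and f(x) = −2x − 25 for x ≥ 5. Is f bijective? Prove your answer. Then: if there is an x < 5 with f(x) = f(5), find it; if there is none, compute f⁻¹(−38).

Both pieces are strictly decreasing (slopes −5 and −2), so each is injective on its own interval.
The left piece maps (−∞, 5) onto (−39, ∞); the right piece maps [5, ∞) onto (−∞, −35].
These images overlap. In particular f(5) = −35 (right piece), and solving −5x − 14 = −35 on the left piece gives x = 21/5 < 5.
So f(21/5) = f(5) with 21/5 ≠ 5, and f is not injective, hence not bijective. This x = 21/5 is the requested value below 5.

21/5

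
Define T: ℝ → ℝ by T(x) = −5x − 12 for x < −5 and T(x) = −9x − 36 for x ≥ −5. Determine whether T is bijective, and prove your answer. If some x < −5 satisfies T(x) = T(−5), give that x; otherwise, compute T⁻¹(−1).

-35/9

Both pieces are strictly decreasing (slopes −5 and −9), so each is injective on its own interval.
The left piece maps (−∞, −5) onto (13, ∞); the right piece maps [−5, ∞) onto (−∞, 9].
The images leave a gap (13 has no preimage), so T is not surjective, hence not bijective.
Because the two images are disjoint, no x < −5 has T(x) = T(−5), so we compute T⁻¹(−1): −1 lies in (−∞, 9], so solve −9x − 36 = −1: x = (−1 + 36)/(−9) = −35/9.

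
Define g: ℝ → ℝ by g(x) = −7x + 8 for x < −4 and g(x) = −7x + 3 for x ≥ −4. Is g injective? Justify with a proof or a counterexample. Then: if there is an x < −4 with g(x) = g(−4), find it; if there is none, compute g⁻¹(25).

Both pieces are strictly decreasing (slopes −7 and −7), so each is injective on its own interval.
The left piece maps (−∞, −4) onto (36, ∞); the right piece maps [−4, ∞) onto (−∞, 31].
These images are disjoint, so no value is attained by both pieces. Therefore g is injective.
Because the two images are disjoint, no x < −4 has g(x) = g(−4), so we compute g⁻¹(25): 25 lies in (−∞, 31], so solve −7x + 3 = 25: x = (25 − 3)/(−7) = −22/7.

-22/7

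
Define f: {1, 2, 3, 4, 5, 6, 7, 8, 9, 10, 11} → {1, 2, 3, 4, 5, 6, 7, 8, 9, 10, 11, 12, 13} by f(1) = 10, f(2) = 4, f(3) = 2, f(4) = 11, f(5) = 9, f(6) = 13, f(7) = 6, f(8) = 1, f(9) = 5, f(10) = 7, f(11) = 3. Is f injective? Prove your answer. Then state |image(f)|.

11

The values f(1), …, f(11) are 10, 4, 2, 11, 9, 13, 6, 1, 5, 7, 3 — all distinct.
So f(x_1) = f(x_2) only when x_1 = x_2, and f is injective.
The image of f is {1, 2, 3, 4, 5, 6, 7, 9, 10, 11, 13}, which has 11 elements.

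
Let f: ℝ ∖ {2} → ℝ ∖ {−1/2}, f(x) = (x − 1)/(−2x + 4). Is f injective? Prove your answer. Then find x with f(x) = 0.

1

Suppose f(a) = f(b). Cross-multiplying: (a − 1)(−2b + 4) = (b − 1)(−2a + 4).
Expanding both sides and cancelling the symmetric terms leaves 2·(a − b) = 0. Since 2 ≠ 0, a = b. Thus f is injective.
Solving f(x) = 0: cross-multiplying gives x − 1 = 0(−2x + 4), which rearranges to 1x = 1, so x = 1.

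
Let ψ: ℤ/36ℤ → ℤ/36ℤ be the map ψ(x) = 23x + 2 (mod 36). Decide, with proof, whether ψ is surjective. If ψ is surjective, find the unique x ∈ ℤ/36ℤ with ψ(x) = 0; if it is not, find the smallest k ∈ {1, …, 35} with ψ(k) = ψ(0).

Since gcd(23, 36) = 1, 23 is invertible modulo 36. Euclid's algorithm: 36 = 1·23 + 13, 23 = 1·13 + 10, 13 = 1·10 + 3, 10 = 3·3 + 1; back-substituting gives 1 = 11·23 − 7·36, so 23⁻¹ ≡ 11 (mod 36).
Then y ↦ 11(y − 2) is a two-sided inverse to ψ, so every y ∈ ℤ/36ℤ has a preimage.
Thus ψ is surjective.
Since ψ is surjective, we find ψ⁻¹(0): we need 23x ≡ 0 − 2 ≡ 34 (mod 36). Using 23⁻¹ = 11: x ≡ 11·34 = 374 = 10·36 + 14, so x = 14.
Check: ψ(14) = 23·14 + 2 = 324 = 9·36 + 0 ≡ 0 (mod 36).

14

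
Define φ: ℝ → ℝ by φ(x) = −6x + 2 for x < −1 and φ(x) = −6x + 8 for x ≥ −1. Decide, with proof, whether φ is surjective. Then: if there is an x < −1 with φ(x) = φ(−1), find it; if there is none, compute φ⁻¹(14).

Both pieces are strictly decreasing (slopes −6 and −6), so each is injective on its own interval.
The left piece maps (−∞, −1) onto (8, ∞); the right piece maps [−1, ∞) onto (−∞, 14].
The union (8, ∞) ∪ (−∞, 14] covers ℝ, so φ is surjective.
For the follow-up: the images overlap, so an x < −1 with φ(x) = φ(−1) exists. φ(−1) = 14; solving −6x + 2 = 14 for x < −1 gives x = (14 − 2)/(−6) = −2.

-2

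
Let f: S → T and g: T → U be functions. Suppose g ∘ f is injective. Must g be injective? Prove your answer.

not injective

No. Take S = {1}, T = {1, 2, 3}, U = {1, 2, 3}, f(a) = a for each a ∈ S, and g(b) = 2 if b ∈ {2, 3} else g(b) = b.
Then g ∘ f = f is injective (S ⊂ T and f is the inclusion), but g(2) = g(3) = 2 with 2 ≠ 3, so g is not injective.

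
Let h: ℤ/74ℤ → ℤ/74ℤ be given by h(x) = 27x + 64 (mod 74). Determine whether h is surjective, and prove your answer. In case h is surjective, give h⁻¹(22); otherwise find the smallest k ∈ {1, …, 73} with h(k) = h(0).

56

Since gcd(27, 74) = 1, 27 is invertible modulo 74. Euclid's algorithm: 74 = 2·27 + 20, 27 = 1·20 + 7, 20 = 2·7 + 6, 7 = 1·6 + 1; back-substituting gives 1 = 11·27 − 4·74, so 27⁻¹ ≡ 11 (mod 74).
Then y ↦ 11(y − 64) is a two-sided inverse to h, so every y ∈ ℤ/74ℤ has a preimage.
Hence h is surjective.
Since h is surjective, we compute h⁻¹(22): solve 27x + 64 ≡ 22 (mod 74), i.e. 27x ≡ 32 (mod 74).
Multiplying by 27⁻¹ = 11 gives x ≡ 11·32 = 352 = 4·74 + 56 ≡ 56 (mod 74).
Check: h(56) = 27·56 + 64 = 1576 = 21·74 + 22 ≡ 22 (mod 74).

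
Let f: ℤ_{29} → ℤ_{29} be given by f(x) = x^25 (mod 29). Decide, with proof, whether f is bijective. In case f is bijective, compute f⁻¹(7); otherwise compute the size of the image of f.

Since 29 is prime, the nonzero elements of ℤ_{29} form a cyclic group of order 28.
As gcd(25, 28) = 1, raising to the 25th power is a bijection on this group: if s^25 ≡ t^25 then (st^{−1})^25 = 1, and the only element of order dividing gcd(25, 28) = 1 is 1, so s = t.
With f(0) = 0 this makes f injective on all of ℤ_{29}, hence bijective (finite equal-size domain and codomain). In particular f is bijective.
Since f is bijective, we find the preimage of 7. The inverse of x ↦ x^25 on (ℤ_{29})^× is x ↦ x^9, because 25·9 = 225 = 8·28 + 1 ≡ 1 (mod 28) and x^{28} = 1 for x ≠ 0 (Fermat). So f⁻¹(7) = 7^9 mod 29.
Repeated squaring mod 29: 7^1 ≡ 7, 7^2 ≡ 7² = 49 ≡ 20, 7^4 ≡ 20² = 400 ≡ 23, 7^8 ≡ 23² = 529 ≡ 7. Since 9 = 8 + 1, 7^9 ≡ 7·7: 7·7 = 49 ≡ 20. So 7^9 ≡ 20 (mod 29).
Hence f⁻¹(7) = 20.

20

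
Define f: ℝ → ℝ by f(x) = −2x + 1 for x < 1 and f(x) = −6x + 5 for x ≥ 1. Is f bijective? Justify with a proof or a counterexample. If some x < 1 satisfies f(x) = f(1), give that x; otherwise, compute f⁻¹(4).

Both pieces are strictly decreasing (slopes −2 and −6), so each is injective on its own interval.
The left piece maps (−∞, 1) onto (−1, ∞); the right piece maps [1, ∞) onto (−∞, −1].
Since −1 = −1, the images partition ℝ: f is injective and surjective, hence bijective.
Because the two images are disjoint, no x < 1 has f(x) = f(1), so we compute f⁻¹(4): 4 lies in (−1, ∞), so solve −2x + 1 = 4: x = (4 − 1)/(−2) = −3/2.

-3/2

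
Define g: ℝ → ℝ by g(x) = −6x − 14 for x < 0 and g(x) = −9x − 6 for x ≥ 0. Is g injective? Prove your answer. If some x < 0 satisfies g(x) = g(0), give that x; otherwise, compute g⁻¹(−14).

-4/3

Both pieces are strictly decreasing (slopes −6 and −9), so each is injective on its own interval.
The left piece maps (−∞, 0) onto (−14, ∞); the right piece maps [0, ∞) onto (−∞, −6].
These images overlap. In particular g(0) = −6 (right piece), and solving −6x − 14 = −6 on the left piece gives x = −4/3 < 0.
So g(−4/3) = g(0) with −4/3 ≠ 0, and g is not injective. This x = −4/3 is the requested value below 0.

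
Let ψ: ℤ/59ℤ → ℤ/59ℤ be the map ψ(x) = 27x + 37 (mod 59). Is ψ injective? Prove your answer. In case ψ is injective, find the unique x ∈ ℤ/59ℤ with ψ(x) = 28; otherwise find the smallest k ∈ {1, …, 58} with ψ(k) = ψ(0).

39

Suppose ψ(u) = ψ(v) in ℤ/59ℤ. Then 27u + 37 ≡ 27v + 37 (mod 59), thus 27(u − v) ≡ 0 (mod 59).
Since gcd(27, 59) = 1, 27 is invertible modulo 59, thus u − v ≡ 0 (mod 59), i.e. u = v.
Therefore ψ is injective.
We now compute 27⁻¹ mod 59 explicitly. Euclid's algorithm: 59 = 2·27 + 5, 27 = 5·5 + 2, 5 = 2·2 + 1; back-substituting gives 1 = 35·27 − 16·59, so 27⁻¹ ≡ 35 (mod 59).
Since ψ is injective, we find ψ⁻¹(28): we need 27x ≡ 28 − 37 ≡ 50 (mod 59). Using 27⁻¹ = 35: x ≡ 35·50 = 1750 = 29·59 + 39, so x = 39.
Check: ψ(39) = 27·39 + 37 = 1090 = 18·59 + 28 ≡ 28 (mod 59).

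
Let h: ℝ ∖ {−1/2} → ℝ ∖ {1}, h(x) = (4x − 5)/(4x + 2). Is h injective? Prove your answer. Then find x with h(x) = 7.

Suppose h(x_1) = h(x_2). Cross-multiplying: (4x_1 − 5)(4x_2 + 2) = (4x_2 − 5)(4x_1 + 2).
Expanding both sides and cancelling the symmetric terms leaves 28·(x_1 − x_2) = 0. Since 28 ≠ 0, x_1 = x_2. Hence h is injective.
Solving h(x) = 7: cross-multiplying gives 4x − 5 = 7(4x + 2), which rearranges to −24x = 19, so x = −19/24.

-19/24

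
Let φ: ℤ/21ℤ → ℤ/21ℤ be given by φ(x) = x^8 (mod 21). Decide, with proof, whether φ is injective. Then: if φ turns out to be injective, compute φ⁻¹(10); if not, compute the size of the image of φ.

8

φ(2): Repeated squaring mod 21: 2^1 ≡ 2, 2^2 ≡ 2² = 4, 2^4 ≡ 4² = 16, 2^8 ≡ 16² = 256 ≡ 4. So 2^8 ≡ 4 (mod 21).
φ(5): Repeated squaring mod 21: 5^1 ≡ 5, 5^2 ≡ 5² = 25 ≡ 4, 5^4 ≡ 4² = 16, 5^8 ≡ 16² = 256 ≡ 4. So 5^8 ≡ 4 (mod 21).
So φ(2) = φ(5) = 4 while 2 ≠ 5, hence φ is not injective.
Since φ is not injective, we determine |image(φ)|. Computing x^8 mod 21 for each x (by repeated squaring, reducing mod 21 at every step), the values φ(0), φ(1), …, φ(20) are: 0, 1, 4, 9, 16, 4, 15, 7, 1, 18, 16, 16, 18, 1, 7, 15, 4, 16, 9, 4, 1.
The distinct values are {0, 1, 4, 7, 9, 15, 16, 18}; there are 8 of them.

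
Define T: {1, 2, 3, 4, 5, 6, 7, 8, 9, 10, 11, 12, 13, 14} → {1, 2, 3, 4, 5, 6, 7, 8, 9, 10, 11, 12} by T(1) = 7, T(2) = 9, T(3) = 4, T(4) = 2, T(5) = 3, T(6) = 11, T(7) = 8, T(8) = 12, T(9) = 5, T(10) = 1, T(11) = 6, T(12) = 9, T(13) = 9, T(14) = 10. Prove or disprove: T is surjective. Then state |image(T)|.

Every element of the codomain has a preimage: 1 = T(10), 2 = T(4), 3 = T(5), 4 = T(3), 5 = T(9), 6 = T(11), 7 = T(1), 8 = T(7), 9 = T(2), 10 = T(14), 11 = T(6), 12 = T(8).
Thus T is surjective.
The image of T is {1, 2, 3, 4, 5, 6, 7, 8, 9, 10, 11, 12}, which has 12 elements.

12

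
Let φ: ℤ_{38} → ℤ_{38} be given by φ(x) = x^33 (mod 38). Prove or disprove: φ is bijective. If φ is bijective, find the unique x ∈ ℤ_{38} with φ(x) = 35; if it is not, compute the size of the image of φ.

14

φ(4): Repeated squaring mod 38: 4^1 ≡ 4, 4^2 ≡ 4² = 16, 4^4 ≡ 16² = 256 ≡ 28, 4^8 ≡ 28² = 784 ≡ 24, 4^16 ≡ 24² = 576 ≡ 6, 4^32 ≡ 6² = 36. Since 33 = 32 + 1, 4^33 ≡ 36·4: 36·4 = 144 ≡ 30. So 4^33 ≡ 30 (mod 38).
φ(6): Repeated squaring mod 38: 6^1 ≡ 6, 6^2 ≡ 6² = 36, 6^4 ≡ 36² = 1296 ≡ 4, 6^8 ≡ 4² = 16, 6^16 ≡ 16² = 256 ≡ 28, 6^32 ≡ 28² = 784 ≡ 24. Since 33 = 32 + 1, 6^33 ≡ 24·6: 24·6 = 144 ≡ 30. So 6^33 ≡ 30 (mod 38).
So φ(4) = φ(6) = 30 while 4 ≠ 6, therefore φ is not injective, hence not bijective.
Since φ is not bijective, we determine |image(φ)|. Computing x^33 mod 38 for each x (by repeated squaring, reducing mod 38 at every step), the values φ(0), φ(1), …, φ(37) are: 0, 1, 12, 31, 30, 7, 30, 1, 18, 11, 8, 1, 18, 27, 12, 27, 26, 7, 18, 19, 20, 31, 12, 11, 26, 11, 20, 37, 30, 27, 20, 37, 8, 31, 8, 7, 26, 37.
The distinct values are {0, 1, 7, 8, 11, 12, 18, 19, 20, 26, 27, 30, 31, 37}; there are 14 of them.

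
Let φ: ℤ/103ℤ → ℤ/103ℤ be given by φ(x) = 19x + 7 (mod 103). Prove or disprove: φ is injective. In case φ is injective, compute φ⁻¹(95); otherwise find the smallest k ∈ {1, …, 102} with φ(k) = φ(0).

By definition, injectivity means: for all a, b in the domain, φ(a) = φ(b) implies a = b.
If φ(a) = φ(b), then 19a ≡ 19b (mod 103). Because gcd(19, 103) = 1, we may cancel 19 to get a ≡ b (mod 103).
Thus φ is injective.
We now compute 19⁻¹ mod 103 explicitly. Euclid's algorithm: 103 = 5·19 + 8, 19 = 2·8 + 3, 8 = 2·3 + 2, 3 = 1·2 + 1; back-substituting gives 1 = 38·19 − 7·103, so 19⁻¹ ≡ 38 (mod 103).
Since φ is injective, we compute φ⁻¹(95): solve 19x + 7 ≡ 95 (mod 103), i.e. 19x ≡ 88 (mod 103).
Multiplying by 19⁻¹ = 38 gives x ≡ 38·88 = 3344 = 32·103 + 48 ≡ 48 (mod 103).
Check: φ(48) = 19·48 + 7 = 919 = 8·103 + 95 ≡ 95 (mod 103).

48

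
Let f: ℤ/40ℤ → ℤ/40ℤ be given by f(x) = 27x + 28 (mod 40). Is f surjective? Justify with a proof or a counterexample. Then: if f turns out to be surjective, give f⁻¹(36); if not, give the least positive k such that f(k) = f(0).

24

Since gcd(27, 40) = 1, 27 is invertible modulo 40. Euclid's algorithm: 40 = 1·27 + 13, 27 = 2·13 + 1; back-substituting gives 1 = 3·27 − 2·40, so 27⁻¹ ≡ 3 (mod 40).
For any y ∈ ℤ/40ℤ, x = 3(y − 28) mod 40 satisfies f(x) = 27·3(y − 28) + 28 ≡ y (since 27·3 ≡ 1 mod 40). So every y has a preimage.
So f is surjective.
Since f is surjective, we find f⁻¹(36): we need 27x ≡ 36 − 28 ≡ 8 (mod 40). Using 27⁻¹ = 3: x ≡ 3·8 = 24, so x = 24.
Check: f(24) = 27·24 + 28 = 676 = 16·40 + 36 ≡ 36 (mod 40).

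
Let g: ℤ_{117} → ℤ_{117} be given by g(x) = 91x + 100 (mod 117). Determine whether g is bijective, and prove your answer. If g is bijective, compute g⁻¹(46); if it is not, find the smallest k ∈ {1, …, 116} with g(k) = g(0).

9

By definition, g is injective if g(s) = g(t) implies s = t.
We have gcd(91, 117) = 13 > 1. Taking s = 0 and t = 9: g(0) = 100 and g(9) = 91·9 + 100 = 919 ≡ 100 (mod 117).
So g(0) = g(9) while 0 ≠ 9, thus g is not injective, hence not bijective.
Since g is not bijective, we find the least positive k with g(k) = g(0): this means 91k ≡ 0 (mod 117), i.e. 117 ∣ 91k. Since gcd(91, 117) = 13, dividing through by 13 this holds exactly when 9 ∣ 7k, and as gcd(7, 9) = 1, exactly when 9 ∣ k.
The smallest positive such k is 9.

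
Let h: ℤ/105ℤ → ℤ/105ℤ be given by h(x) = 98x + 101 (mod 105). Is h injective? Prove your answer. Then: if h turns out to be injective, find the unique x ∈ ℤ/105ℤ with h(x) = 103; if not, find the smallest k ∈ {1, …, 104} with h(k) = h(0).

15

We have gcd(98, 105) = 7 > 1. Taking u = 0 and v = 15: h(0) = 101 and h(15) = 98·15 + 101 = 1571 ≡ 101 (mod 105).
So h(0) = h(15) while 0 ≠ 15, thus h is not injective.
Since h is not injective, we find the least positive k with h(k) = h(0): this means 98k ≡ 0 (mod 105), i.e. 105 ∣ 98k. Since gcd(98, 105) = 7, dividing through by 7 this holds exactly when 15 ∣ 14k, and as gcd(14, 15) = 1, exactly when 15 ∣ k.
The smallest positive such k is 15.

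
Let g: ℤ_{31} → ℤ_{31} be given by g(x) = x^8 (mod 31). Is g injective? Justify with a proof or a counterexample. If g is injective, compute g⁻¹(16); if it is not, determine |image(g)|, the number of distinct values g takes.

g(15): Repeated squaring mod 31: 15^1 ≡ 15, 15^2 ≡ 15² = 225 ≡ 8, 15^4 ≡ 8² = 64 ≡ 2, 15^8 ≡ 2² = 4. So 15^8 ≡ 4 (mod 31).
g(16): Repeated squaring mod 31: 16^1 ≡ 16, 16^2 ≡ 16² = 256 ≡ 8, 16^4 ≡ 8² = 64 ≡ 2, 16^8 ≡ 2² = 4. So 16^8 ≡ 4 (mod 31).
So g(15) = g(16) = 4 while 15 ≠ 16, therefore g is not injective.
Since g is not injective, we determine |image(g)|. Computing x^8 mod 31 for each x (by repeated squaring, reducing mod 31 at every step), the values g(0), g(1), …, g(30) are: 0, 1, 8, 20, 2, 25, 5, 10, 16, 28, 14, 19, 9, 7, 18, 4, 4, 18, 7, 9, 19, 14, 28, 16, 10, 5, 25, 2, 20, 8, 1.
The distinct values are {0, 1, 2, 4, 5, 7, 8, 9, 10, 14, 16, 18, 19, 20, 25, 28}; there are 16 of them.

16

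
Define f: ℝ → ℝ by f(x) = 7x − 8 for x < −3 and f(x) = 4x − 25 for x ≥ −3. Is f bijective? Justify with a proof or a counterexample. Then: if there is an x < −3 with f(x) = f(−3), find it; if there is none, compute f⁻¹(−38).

-29/7

Both pieces are strictly increasing (slopes 7 and 4), so each is injective on its own interval.
The left piece maps (−∞, −3) onto (−∞, −29); the right piece maps [−3, ∞) onto [−37, ∞).
These images overlap. In particular f(−3) = −37 (right piece), and solving 7x − 8 = −37 on the left piece gives x = −29/7 < −3.
So f(−29/7) = f(−3) with −29/7 ≠ −3, and f is not injective, hence not bijective. This x = −29/7 is the requested value below −3.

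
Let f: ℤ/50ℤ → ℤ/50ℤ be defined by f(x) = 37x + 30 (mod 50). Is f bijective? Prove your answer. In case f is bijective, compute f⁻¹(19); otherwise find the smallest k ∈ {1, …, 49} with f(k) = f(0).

47

If f(u) = f(v), then 37u ≡ 37v (mod 50). Because gcd(37, 50) = 1, we may cancel 37 to get u ≡ v (mod 50).
We now compute 37⁻¹ mod 50 explicitly. Euclid's algorithm: 50 = 1·37 + 13, 37 = 2·13 + 11, 13 = 1·11 + 2, 11 = 5·2 + 1; back-substituting gives 1 = 23·37 − 17·50, so 37⁻¹ ≡ 23 (mod 50).
Then y ↦ 23(y − 30) is a two-sided inverse to f, so every y ∈ ℤ/50ℤ has a preimage.
So f is bijective.
Since f is bijective, we compute f⁻¹(19): solve 37x + 30 ≡ 19 (mod 50), i.e. 37x ≡ 39 (mod 50).
Multiplying by 37⁻¹ = 23 gives x ≡ 23·39 = 897 = 17·50 + 47 ≡ 47 (mod 50).
Check: f(47) = 37·47 + 30 = 1769 = 35·50 + 19 ≡ 19 (mod 50).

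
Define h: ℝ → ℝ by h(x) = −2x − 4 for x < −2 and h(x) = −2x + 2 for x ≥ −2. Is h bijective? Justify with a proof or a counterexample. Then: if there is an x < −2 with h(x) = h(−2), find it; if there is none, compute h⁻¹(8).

Both pieces are strictly decreasing (slopes −2 and −2), so each is injective on its own interval.
The left piece maps (−∞, −2) onto (0, ∞); the right piece maps [−2, ∞) onto (−∞, 6].
These images overlap. In particular h(−2) = 6 (right piece), and solving −2x − 4 = 6 on the left piece gives x = −5 < −2.
So h(−5) = h(−2) with −5 ≠ −2, and h is not injective, hence not bijective. This x = −5 is the requested value below −2.

-5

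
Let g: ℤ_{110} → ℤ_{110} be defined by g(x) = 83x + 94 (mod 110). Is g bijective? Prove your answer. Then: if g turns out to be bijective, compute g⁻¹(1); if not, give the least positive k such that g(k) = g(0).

89

Recall: g is injective if g(s) = g(t) implies s = t.
If g(s) = g(t), then 83s ≡ 83t (mod 110). Because gcd(83, 110) = 1, we may cancel 83 to get s ≡ t (mod 110).
We now compute 83⁻¹ mod 110 explicitly. Euclid's algorithm: 110 = 1·83 + 27, 83 = 3·27 + 2, 27 = 13·2 + 1; back-substituting gives 1 = 57·83 − 43·110, so 83⁻¹ ≡ 57 (mod 110).
For any y ∈ ℤ_{110}, x = 57(y − 94) mod 110 satisfies g(x) = 83·57(y − 94) + 94 ≡ y (since 83·57 ≡ 1 mod 110). So every y has a preimage.
Hence g is bijective.
Since g is bijective, we compute g⁻¹(1): solve 83x + 94 ≡ 1 (mod 110), i.e. 83x ≡ 17 (mod 110).
Multiplying by 83⁻¹ = 57 gives x ≡ 57·17 = 969 = 8·110 + 89 ≡ 89 (mod 110).
Check: g(89) = 83·89 + 94 = 7481 = 68·110 + 1 ≡ 1 (mod 110).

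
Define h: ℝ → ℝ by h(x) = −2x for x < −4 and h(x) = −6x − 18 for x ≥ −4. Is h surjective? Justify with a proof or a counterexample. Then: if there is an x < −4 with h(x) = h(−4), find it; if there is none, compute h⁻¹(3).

Both pieces are strictly decreasing (slopes −2 and −6), so each is injective on its own interval.
The left piece maps (−∞, −4) onto (8, ∞); the right piece maps [−4, ∞) onto (−∞, 6].
The union (8, ∞) ∪ (−∞, 6] omits the interval between 8 and 6; in particular 8 has no preimage. So h is not surjective.
Because the two images are disjoint, no x < −4 has h(x) = h(−4), so we compute h⁻¹(3): 3 lies in (−∞, 6], so solve −6x − 18 = 3: x = (3 + 18)/(−6) = −7/2.

-7/2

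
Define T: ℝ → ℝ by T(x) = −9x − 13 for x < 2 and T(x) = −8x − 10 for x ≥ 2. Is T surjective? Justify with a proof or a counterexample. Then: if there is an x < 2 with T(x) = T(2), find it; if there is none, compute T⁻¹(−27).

Both pieces are strictly decreasing (slopes −9 and −8), so each is injective on its own interval.
The left piece maps (−∞, 2) onto (−31, ∞); the right piece maps [2, ∞) onto (−∞, −26].
The union (−31, ∞) ∪ (−∞, −26] covers ℝ, so T is surjective.
For the follow-up: the images overlap, so an x < 2 with T(x) = T(2) exists. T(2) = −26; solving −9x − 13 = −26 for x < 2 gives x = (−26 + 13)/(−9) = 13/9.

13/9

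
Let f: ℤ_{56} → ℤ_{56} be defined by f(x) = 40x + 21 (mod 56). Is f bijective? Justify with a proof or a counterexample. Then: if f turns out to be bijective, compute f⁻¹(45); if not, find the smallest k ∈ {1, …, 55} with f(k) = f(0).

Recall: f is injective if f(x_1) = f(x_2) implies x_1 = x_2.
We have gcd(40, 56) = 8 > 1. Taking x_1 = 0 and x_2 = 7: f(0) = 21 and f(7) = 40·7 + 21 = 301 ≡ 21 (mod 56).
So f(0) = f(7) while 0 ≠ 7, hence f is not injective, hence not bijective.
Since f is not bijective, we find the least positive k with f(k) = f(0): this means 40k ≡ 0 (mod 56), i.e. 56 ∣ 40k. Since gcd(40, 56) = 8, dividing through by 8 this holds exactly when 7 ∣ 5k, and as gcd(5, 7) = 1, exactly when 7 ∣ k.
The smallest positive such k is 7.

7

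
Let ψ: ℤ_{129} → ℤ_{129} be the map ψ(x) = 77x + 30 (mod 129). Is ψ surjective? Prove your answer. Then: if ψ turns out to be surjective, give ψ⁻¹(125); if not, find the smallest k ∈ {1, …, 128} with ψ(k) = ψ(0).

85

Since gcd(77, 129) = 1, 77 is invertible modulo 129. Euclid's algorithm: 129 = 1·77 + 52, 77 = 1·52 + 25, 52 = 2·25 + 2, 25 = 12·2 + 1; back-substituting gives 1 = 62·77 − 37·129, so 77⁻¹ ≡ 62 (mod 129).
Then y ↦ 62(y − 30) is a two-sided inverse to ψ, so every y ∈ ℤ_{129} has a preimage.
Hence ψ is surjective.
Since ψ is surjective, we compute ψ⁻¹(125): solve 77x + 30 ≡ 125 (mod 129), i.e. 77x ≡ 95 (mod 129).
Multiplying by 77⁻¹ = 62 gives x ≡ 62·95 = 5890 = 45·129 + 85 ≡ 85 (mod 129).
Check: ψ(85) = 77·85 + 30 = 6575 = 50·129 + 125 ≡ 125 (mod 129).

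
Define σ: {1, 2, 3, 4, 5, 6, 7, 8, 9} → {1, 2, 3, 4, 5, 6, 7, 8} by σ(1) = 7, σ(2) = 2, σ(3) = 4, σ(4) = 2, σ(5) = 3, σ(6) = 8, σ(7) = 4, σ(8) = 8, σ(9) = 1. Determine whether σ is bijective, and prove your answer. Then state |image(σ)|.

σ(2) = 2 = σ(4) with 2 ≠ 4, so σ is not injective, hence not bijective.
The image of σ is {1, 2, 3, 4, 7, 8}, which has 6 elements.

6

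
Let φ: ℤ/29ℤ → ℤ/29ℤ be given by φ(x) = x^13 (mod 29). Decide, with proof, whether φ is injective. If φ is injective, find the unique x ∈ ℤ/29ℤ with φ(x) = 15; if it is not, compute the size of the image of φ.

Since 29 is prime, the nonzero elements of ℤ/29ℤ form a cyclic group of order 28.
As gcd(13, 28) = 1, raising to the 13th power is a bijection on this group: if a^13 ≡ b^13 then (ab^{−1})^13 = 1, and the only element of order dividing gcd(13, 28) = 1 is 1, so a = b.
With φ(0) = 0 this makes φ injective on all of ℤ/29ℤ, hence bijective (finite equal-size domain and codomain). In particular φ is injective.
Since φ is injective, we find the preimage of 15. The inverse of x ↦ x^13 on (ℤ/29ℤ)^× is x ↦ x^13, because 13·13 = 169 = 6·28 + 1 ≡ 1 (mod 28) and x^{28} = 1 for x ≠ 0 (Fermat). So φ⁻¹(15) = 15^13 mod 29.
Repeated squaring mod 29: 15^1 ≡ 15, 15^2 ≡ 15² = 225 ≡ 22, 15^4 ≡ 22² = 484 ≡ 20, 15^8 ≡ 20² = 400 ≡ 23. Since 13 = 8 + 4 + 1, 15^13 ≡ 23·20·15: 23·20 = 460 ≡ 25, then 25·15 = 375 ≡ 27. So 15^13 ≡ 27 (mod 29).
Hence φ⁻¹(15) = 27.

27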